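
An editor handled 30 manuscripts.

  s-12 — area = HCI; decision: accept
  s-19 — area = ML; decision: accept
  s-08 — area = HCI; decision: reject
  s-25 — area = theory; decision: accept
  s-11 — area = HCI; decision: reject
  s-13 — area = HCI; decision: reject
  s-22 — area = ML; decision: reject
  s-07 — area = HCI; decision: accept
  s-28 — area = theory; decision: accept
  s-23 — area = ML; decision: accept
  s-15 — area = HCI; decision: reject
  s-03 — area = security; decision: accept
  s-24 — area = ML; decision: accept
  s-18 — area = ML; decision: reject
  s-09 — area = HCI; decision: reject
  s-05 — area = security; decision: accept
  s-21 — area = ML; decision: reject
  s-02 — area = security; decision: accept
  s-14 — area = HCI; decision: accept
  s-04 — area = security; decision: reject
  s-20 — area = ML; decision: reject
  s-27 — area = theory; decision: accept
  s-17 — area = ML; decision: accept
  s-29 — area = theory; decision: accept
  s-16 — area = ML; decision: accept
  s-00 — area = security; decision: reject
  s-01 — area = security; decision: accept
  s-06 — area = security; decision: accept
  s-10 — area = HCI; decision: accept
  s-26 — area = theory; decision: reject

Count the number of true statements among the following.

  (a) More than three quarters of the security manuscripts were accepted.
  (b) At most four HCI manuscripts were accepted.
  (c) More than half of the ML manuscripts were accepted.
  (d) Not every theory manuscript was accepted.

3

(a) security: |A| = 7, |A ∩ B| = 5; needs |A ∩ B| / |A| > 3/4 — false.
(b) HCI: |A| = 9, |A ∩ B| = 4; needs |A ∩ B| ≤ 4 — true.
(c) ML: |A| = 9, |A ∩ B| = 5; needs |A ∩ B| > |A ∖ B| — true.
(d) theory: |A| = 5, |A ∩ B| = 4; needs A ⊄ B (|A ∖ B| ≥ 1) — true.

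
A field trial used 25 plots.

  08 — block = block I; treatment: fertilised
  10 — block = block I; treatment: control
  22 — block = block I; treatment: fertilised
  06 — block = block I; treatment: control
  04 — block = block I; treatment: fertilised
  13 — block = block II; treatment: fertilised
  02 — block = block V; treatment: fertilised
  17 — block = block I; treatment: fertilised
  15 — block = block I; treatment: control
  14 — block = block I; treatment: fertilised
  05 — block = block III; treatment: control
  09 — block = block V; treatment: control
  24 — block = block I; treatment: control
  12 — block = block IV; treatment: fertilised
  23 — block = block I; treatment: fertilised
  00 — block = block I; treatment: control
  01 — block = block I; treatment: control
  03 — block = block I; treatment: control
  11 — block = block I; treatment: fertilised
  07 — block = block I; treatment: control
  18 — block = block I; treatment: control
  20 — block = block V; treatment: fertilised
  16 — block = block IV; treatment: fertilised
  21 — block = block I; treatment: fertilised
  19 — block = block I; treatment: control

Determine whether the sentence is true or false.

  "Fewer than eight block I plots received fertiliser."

The determiner here denotes the relation: |A ∩ B| < 8.
|A| = 18, |A ∩ B| = 8, |A ∖ B| = 10.
|A ∩ B| = 8, so the statement is false.

False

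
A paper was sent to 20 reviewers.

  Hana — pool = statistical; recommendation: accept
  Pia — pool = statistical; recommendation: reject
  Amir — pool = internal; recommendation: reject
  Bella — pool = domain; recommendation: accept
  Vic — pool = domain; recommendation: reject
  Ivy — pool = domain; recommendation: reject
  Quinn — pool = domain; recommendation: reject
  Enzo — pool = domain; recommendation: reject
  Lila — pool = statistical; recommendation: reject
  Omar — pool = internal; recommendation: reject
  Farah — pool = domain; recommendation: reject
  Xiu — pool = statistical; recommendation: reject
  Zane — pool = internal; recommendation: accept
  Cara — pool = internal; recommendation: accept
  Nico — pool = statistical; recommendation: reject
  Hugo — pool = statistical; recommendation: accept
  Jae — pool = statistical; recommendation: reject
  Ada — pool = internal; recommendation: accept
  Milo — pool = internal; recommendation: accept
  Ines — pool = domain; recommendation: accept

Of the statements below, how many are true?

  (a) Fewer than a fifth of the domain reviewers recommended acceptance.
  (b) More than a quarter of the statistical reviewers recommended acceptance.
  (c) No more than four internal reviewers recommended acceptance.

2

(a) domain: |A| = 7, |A ∩ B| = 2; needs |A ∩ B| / |A| < 1/5 — false.
(b) statistical: |A| = 7, |A ∩ B| = 2; needs |A ∩ B| / |A| > 1/4 — true.
(c) internal: |A| = 6, |A ∩ B| = 4; needs |A ∩ B| ≤ 4 — true.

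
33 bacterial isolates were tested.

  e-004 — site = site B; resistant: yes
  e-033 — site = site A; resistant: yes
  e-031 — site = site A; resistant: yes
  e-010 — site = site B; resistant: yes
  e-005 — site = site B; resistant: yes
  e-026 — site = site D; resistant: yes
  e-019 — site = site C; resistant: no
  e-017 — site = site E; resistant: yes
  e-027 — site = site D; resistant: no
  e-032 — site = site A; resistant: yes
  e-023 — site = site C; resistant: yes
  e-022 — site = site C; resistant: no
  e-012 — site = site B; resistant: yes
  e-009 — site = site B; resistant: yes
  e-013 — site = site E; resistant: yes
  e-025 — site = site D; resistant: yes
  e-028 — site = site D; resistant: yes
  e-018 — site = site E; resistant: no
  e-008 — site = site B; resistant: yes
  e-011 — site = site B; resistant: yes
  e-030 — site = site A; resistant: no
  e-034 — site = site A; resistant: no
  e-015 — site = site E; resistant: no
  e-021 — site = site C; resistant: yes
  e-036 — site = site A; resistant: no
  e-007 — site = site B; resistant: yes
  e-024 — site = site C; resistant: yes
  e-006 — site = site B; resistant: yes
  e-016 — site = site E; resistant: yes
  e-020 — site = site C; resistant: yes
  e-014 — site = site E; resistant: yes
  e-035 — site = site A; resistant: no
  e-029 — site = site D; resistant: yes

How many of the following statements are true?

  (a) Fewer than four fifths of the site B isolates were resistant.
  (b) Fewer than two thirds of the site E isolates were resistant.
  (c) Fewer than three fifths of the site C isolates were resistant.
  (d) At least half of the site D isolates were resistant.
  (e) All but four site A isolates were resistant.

2

(a) site B: |A| = 9, |A ∩ B| = 9; needs |A ∩ B| / |A| < 4/5 — false.
(b) site E: |A| = 6, |A ∩ B| = 4; needs |A ∩ B| / |A| < 2/3 — false.
(c) site C: |A| = 6, |A ∩ B| = 4; needs |A ∩ B| / |A| < 3/5 — false.
(d) site D: |A| = 5, |A ∩ B| = 4; needs |A ∩ B| ≥ |A ∖ B| — true.
(e) site A: |A| = 7, |A ∩ B| = 3; needs |A ∖ B| = 4 — true.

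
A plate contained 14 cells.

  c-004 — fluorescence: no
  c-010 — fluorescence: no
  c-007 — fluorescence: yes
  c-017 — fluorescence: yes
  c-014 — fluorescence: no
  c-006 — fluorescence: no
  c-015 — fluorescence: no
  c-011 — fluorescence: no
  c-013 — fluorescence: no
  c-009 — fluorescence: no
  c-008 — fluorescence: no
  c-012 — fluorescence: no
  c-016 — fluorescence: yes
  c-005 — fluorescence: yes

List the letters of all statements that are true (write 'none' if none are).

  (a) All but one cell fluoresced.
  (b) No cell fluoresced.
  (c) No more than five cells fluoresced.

|A| = 14, |A ∩ B| = 4, |A ∖ B| = 10.
(a) |A ∖ B| = 1: fails.
(b) A ∩ B = ∅ (|A ∩ B| = 0): fails.
(c) |A ∩ B| ≤ 5: holds.

(c)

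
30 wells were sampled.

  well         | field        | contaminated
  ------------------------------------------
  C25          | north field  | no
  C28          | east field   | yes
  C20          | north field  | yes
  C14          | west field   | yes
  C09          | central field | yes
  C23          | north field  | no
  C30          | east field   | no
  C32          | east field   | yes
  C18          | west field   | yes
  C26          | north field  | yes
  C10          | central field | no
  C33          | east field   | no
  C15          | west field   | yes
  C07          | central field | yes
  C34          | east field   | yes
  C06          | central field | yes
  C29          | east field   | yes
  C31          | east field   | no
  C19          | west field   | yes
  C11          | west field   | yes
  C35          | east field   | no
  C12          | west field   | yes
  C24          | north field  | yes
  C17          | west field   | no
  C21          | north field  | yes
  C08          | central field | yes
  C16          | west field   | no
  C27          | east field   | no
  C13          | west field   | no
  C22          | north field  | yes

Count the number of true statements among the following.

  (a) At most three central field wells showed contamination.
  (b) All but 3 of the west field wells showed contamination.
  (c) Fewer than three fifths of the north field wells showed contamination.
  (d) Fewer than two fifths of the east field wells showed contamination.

1

(a) central field: |A| = 5, |A ∩ B| = 4; needs |A ∩ B| ≤ 3 — false.
(b) west field: |A| = 9, |A ∩ B| = 6; needs |A ∖ B| = 3 — true.
(c) north field: |A| = 7, |A ∩ B| = 5; needs |A ∩ B| / |A| < 3/5 — false.
(d) east field: |A| = 9, |A ∩ B| = 4; needs |A ∩ B| / |A| < 2/5 — false.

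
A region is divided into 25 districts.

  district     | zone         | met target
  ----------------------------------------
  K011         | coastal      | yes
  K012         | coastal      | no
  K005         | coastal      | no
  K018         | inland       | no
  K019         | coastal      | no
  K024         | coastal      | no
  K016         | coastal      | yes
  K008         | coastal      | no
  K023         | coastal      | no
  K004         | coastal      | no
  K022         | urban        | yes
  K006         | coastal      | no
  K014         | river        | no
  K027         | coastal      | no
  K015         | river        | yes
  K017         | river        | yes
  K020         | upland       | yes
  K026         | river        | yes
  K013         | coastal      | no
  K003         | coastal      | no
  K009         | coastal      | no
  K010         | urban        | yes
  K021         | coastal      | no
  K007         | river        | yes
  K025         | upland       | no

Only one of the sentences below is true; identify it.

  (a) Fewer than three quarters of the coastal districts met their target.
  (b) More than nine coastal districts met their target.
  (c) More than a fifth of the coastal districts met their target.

(a)

|A| = 15, |A ∩ B| = 2, |A ∖ B| = 13.
(a) requires |A ∩ B| / |A| < 3/4: true.
(b) requires |A ∩ B| > 9: false.
(c) requires |A ∩ B| / |A| > 1/5: false.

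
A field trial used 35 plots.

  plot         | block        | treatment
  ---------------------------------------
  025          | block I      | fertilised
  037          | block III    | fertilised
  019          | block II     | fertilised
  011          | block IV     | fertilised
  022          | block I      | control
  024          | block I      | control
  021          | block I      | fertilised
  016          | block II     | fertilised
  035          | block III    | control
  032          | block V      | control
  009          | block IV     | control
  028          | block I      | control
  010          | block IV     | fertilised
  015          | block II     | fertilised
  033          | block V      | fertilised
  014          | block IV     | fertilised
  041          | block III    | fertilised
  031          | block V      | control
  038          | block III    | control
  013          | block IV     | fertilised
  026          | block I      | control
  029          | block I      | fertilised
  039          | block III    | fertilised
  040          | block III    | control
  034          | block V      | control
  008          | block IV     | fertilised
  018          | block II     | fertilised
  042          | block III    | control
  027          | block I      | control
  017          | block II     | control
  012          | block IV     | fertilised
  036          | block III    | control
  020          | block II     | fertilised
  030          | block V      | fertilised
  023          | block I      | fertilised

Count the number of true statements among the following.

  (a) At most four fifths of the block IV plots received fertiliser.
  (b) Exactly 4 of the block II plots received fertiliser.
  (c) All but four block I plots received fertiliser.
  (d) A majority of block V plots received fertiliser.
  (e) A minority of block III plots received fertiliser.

1

(a) block IV: |A| = 7, |A ∩ B| = 6; needs |A ∩ B| / |A| ≤ 4/5 — false.
(b) block II: |A| = 6, |A ∩ B| = 5; needs |A ∩ B| = 4 — false.
(c) block I: |A| = 9, |A ∩ B| = 4; needs |A ∖ B| = 4 — false.
(d) block V: |A| = 5, |A ∩ B| = 2; needs |A ∩ B| > |A ∖ B| — false.
(e) block III: |A| = 8, |A ∩ B| = 3; needs |A ∩ B| < |A ∖ B| — true.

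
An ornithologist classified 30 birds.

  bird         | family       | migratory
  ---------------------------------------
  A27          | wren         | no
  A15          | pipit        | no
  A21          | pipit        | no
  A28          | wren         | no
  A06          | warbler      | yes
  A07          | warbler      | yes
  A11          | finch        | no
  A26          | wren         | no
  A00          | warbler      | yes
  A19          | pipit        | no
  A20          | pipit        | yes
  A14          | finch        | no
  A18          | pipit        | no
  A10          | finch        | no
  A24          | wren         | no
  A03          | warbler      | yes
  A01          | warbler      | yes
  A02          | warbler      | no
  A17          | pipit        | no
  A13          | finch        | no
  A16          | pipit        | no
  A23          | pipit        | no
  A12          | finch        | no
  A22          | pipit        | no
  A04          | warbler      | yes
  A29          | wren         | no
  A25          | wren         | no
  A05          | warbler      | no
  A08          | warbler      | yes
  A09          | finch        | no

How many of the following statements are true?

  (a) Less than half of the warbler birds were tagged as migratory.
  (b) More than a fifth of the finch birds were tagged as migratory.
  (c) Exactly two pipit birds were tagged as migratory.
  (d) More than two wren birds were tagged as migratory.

0

(a) warbler: |A| = 9, |A ∩ B| = 7; needs |A ∩ B| < |A ∖ B| — false.
(b) finch: |A| = 6, |A ∩ B| = 0; needs |A ∩ B| / |A| > 1/5 — false.
(c) pipit: |A| = 9, |A ∩ B| = 1; needs |A ∩ B| = 2 — false.
(d) wren: |A| = 6, |A ∩ B| = 0; needs |A ∩ B| > 2 — false.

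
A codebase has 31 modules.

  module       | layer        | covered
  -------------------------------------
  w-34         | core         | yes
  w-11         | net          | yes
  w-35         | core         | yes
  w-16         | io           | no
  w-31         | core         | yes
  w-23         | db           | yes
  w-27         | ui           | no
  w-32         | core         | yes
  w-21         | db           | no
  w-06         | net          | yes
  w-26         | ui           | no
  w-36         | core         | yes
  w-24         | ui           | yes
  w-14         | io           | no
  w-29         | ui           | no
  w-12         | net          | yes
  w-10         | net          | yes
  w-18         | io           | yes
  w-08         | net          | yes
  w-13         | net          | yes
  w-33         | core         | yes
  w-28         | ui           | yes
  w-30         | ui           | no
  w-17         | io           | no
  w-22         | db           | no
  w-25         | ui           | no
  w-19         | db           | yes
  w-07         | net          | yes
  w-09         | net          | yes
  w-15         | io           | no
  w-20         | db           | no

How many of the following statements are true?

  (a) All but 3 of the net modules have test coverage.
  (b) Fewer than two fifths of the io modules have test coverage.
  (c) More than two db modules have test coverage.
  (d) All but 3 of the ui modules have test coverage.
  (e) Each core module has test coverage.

(a) net: |A| = 8, |A ∩ B| = 8; needs |A ∖ B| = 3 — false.
(b) io: |A| = 5, |A ∩ B| = 1; needs |A ∩ B| / |A| < 2/5 — true.
(c) db: |A| = 5, |A ∩ B| = 2; needs |A ∩ B| > 2 — false.
(d) ui: |A| = 7, |A ∩ B| = 2; needs |A ∖ B| = 3 — false.
(e) core: |A| = 6, |A ∩ B| = 6; needs A ⊆ B, i.e. every element of A is in B (|A ∖ B| = 0) — true.

2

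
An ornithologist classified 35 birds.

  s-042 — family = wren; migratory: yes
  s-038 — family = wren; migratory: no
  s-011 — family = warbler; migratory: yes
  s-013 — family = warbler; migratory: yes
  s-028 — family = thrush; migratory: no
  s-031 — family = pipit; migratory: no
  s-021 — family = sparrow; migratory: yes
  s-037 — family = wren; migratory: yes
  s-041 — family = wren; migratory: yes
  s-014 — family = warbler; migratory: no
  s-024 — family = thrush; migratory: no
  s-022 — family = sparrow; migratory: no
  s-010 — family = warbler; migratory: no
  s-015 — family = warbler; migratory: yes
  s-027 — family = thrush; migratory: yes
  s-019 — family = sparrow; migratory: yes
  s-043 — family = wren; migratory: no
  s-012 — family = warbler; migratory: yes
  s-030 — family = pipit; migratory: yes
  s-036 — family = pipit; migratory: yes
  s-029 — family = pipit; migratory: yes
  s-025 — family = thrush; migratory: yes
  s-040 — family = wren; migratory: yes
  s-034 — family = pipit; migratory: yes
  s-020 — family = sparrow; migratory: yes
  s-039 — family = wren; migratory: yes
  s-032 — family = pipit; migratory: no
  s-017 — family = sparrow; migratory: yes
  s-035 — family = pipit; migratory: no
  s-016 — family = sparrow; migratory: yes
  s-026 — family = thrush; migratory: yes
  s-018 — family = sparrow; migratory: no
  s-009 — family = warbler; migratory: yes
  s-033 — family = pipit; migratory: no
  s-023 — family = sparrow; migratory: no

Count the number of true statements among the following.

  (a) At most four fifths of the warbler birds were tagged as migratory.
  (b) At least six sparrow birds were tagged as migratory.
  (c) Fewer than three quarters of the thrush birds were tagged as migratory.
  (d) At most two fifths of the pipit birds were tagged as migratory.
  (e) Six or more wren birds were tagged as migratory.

2

(a) warbler: |A| = 7, |A ∩ B| = 5; needs |A ∩ B| / |A| ≤ 4/5 — true.
(b) sparrow: |A| = 8, |A ∩ B| = 5; needs |A ∩ B| ≥ 6 — false.
(c) thrush: |A| = 5, |A ∩ B| = 3; needs |A ∩ B| / |A| < 3/4 — true.
(d) pipit: |A| = 8, |A ∩ B| = 4; needs |A ∩ B| / |A| ≤ 2/5 — false.
(e) wren: |A| = 7, |A ∩ B| = 5; needs |A ∩ B| ≥ 6 — false.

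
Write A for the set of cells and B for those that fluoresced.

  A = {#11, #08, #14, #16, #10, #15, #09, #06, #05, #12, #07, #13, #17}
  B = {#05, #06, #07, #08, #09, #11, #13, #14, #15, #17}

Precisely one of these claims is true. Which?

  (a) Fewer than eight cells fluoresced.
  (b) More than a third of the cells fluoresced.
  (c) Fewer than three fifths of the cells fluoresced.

(b)

|A| = 13, |A ∩ B| = 10, |A ∖ B| = 3.
(a) requires |A ∩ B| < 8: false.
(b) requires |A ∩ B| / |A| > 1/3: true.
(c) requires |A ∩ B| / |A| < 3/5: false.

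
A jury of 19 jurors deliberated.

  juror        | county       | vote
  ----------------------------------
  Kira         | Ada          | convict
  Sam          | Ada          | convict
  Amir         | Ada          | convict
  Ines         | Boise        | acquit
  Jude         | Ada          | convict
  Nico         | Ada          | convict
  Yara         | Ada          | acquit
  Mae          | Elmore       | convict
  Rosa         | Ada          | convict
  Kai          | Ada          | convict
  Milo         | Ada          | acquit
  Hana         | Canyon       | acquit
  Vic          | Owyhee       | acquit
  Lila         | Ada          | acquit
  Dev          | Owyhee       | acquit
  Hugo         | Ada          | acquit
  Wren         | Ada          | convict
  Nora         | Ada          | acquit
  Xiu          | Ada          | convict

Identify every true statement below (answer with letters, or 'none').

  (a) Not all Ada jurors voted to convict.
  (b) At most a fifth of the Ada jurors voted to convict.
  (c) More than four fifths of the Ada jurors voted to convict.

(a)

|A| = 14, |A ∩ B| = 9, |A ∖ B| = 5.
(a) A ⊄ B (|A ∖ B| ≥ 1): holds.
(b) |A ∩ B| / |A| ≤ 1/5: fails.
(c) |A ∩ B| / |A| > 4/5: fails.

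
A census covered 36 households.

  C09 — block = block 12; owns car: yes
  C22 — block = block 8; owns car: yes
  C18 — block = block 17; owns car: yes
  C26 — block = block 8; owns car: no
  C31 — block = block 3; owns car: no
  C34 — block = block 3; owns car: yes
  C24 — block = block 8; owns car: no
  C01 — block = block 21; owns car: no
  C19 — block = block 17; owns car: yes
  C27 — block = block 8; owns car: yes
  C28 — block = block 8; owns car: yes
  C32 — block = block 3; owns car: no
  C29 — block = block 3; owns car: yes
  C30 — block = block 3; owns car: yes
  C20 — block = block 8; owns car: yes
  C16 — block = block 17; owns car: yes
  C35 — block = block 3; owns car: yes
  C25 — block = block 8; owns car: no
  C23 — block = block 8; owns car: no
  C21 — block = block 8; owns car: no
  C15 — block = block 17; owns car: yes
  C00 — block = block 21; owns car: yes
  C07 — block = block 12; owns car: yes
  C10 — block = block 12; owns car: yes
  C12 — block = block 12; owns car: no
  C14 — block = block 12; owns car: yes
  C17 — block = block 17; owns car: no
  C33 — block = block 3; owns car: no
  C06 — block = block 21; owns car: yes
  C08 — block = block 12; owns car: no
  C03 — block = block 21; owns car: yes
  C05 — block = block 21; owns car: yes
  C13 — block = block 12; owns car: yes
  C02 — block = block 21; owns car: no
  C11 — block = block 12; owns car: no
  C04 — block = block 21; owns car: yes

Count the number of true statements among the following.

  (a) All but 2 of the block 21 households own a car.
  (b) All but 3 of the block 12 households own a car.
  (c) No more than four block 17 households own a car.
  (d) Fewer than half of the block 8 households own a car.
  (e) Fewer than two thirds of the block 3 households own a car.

5

(a) block 21: |A| = 7, |A ∩ B| = 5; needs |A ∖ B| = 2 — true.
(b) block 12: |A| = 8, |A ∩ B| = 5; needs |A ∖ B| = 3 — true.
(c) block 17: |A| = 5, |A ∩ B| = 4; needs |A ∩ B| ≤ 4 — true.
(d) block 8: |A| = 9, |A ∩ B| = 4; needs |A ∩ B| < |A ∖ B| — true.
(e) block 3: |A| = 7, |A ∩ B| = 4; needs |A ∩ B| / |A| < 2/3 — true.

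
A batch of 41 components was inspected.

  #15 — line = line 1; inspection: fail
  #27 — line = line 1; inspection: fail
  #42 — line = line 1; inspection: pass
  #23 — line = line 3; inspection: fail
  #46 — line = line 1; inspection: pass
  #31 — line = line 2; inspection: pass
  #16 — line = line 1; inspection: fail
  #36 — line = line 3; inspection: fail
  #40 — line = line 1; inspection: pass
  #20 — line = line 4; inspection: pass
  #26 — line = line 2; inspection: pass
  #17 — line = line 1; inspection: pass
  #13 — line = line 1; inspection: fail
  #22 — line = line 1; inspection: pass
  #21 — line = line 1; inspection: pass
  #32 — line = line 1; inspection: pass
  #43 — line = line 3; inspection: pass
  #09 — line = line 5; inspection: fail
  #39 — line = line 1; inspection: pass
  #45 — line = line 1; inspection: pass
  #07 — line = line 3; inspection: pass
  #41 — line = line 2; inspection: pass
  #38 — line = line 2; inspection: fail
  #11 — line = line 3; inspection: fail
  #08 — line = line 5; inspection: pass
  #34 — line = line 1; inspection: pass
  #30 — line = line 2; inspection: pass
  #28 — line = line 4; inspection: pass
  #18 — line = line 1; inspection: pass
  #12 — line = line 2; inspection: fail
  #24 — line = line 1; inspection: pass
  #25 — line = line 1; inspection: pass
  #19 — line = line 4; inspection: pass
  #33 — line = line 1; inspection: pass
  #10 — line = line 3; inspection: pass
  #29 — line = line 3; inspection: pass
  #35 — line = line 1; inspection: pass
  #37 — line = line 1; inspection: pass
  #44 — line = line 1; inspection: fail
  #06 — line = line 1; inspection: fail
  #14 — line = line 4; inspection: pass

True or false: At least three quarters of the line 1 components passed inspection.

False

The determiner here denotes the relation: |A ∩ B| / |A| ≥ 3/4.
|A| = 22, |A ∩ B| = 16, |A ∖ B| = 6.
|A ∩ B|/|A| = 16/22, so the statement is false.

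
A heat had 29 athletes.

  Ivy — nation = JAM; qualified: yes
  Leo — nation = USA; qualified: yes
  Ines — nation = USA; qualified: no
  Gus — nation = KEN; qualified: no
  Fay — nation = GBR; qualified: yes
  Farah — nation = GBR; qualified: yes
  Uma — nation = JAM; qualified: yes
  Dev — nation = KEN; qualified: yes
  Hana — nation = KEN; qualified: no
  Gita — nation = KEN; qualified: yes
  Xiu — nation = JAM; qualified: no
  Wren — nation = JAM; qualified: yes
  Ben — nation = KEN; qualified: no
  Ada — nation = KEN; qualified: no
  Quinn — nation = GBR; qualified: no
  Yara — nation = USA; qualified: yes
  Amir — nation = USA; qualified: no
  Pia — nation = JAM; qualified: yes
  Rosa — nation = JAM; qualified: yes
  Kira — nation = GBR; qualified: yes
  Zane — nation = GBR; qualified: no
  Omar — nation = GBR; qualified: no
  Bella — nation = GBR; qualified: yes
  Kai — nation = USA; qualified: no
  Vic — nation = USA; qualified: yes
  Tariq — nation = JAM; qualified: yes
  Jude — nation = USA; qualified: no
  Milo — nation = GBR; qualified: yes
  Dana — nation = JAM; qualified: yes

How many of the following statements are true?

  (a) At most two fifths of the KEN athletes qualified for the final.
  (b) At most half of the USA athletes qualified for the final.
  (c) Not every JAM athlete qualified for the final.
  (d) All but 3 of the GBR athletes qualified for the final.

(a) KEN: |A| = 6, |A ∩ B| = 2; needs |A ∩ B| / |A| ≤ 2/5 — true.
(b) USA: |A| = 7, |A ∩ B| = 3; needs |A ∩ B| ≤ |A ∖ B| — true.
(c) JAM: |A| = 8, |A ∩ B| = 7; needs A ⊄ B (|A ∖ B| ≥ 1) — true.
(d) GBR: |A| = 8, |A ∩ B| = 5; needs |A ∖ B| = 3 — true.

4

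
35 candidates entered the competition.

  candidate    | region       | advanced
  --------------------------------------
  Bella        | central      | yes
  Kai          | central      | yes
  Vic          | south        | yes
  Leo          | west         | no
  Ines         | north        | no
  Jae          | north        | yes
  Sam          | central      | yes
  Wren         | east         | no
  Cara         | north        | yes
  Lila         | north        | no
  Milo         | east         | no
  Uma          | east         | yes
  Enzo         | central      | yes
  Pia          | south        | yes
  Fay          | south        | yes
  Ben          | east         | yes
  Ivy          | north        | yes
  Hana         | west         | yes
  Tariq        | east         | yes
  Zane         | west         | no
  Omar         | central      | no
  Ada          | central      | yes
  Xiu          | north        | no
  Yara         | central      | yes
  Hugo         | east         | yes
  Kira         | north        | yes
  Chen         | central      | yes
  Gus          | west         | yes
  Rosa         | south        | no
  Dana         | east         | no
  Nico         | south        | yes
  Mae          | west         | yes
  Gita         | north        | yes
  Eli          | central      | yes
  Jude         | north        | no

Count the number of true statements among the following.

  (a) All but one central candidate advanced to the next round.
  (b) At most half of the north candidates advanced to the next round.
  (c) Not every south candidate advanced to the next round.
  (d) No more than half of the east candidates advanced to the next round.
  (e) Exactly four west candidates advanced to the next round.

2

(a) central: |A| = 9, |A ∩ B| = 8; needs |A ∖ B| = 1 — true.
(b) north: |A| = 9, |A ∩ B| = 5; needs |A ∩ B| ≤ |A ∖ B| — false.
(c) south: |A| = 5, |A ∩ B| = 4; needs A ⊄ B (|A ∖ B| ≥ 1) — true.
(d) east: |A| = 7, |A ∩ B| = 4; needs |A ∩ B| ≤ |A ∖ B| — false.
(e) west: |A| = 5, |A ∩ B| = 3; needs |A ∩ B| = 4 — false.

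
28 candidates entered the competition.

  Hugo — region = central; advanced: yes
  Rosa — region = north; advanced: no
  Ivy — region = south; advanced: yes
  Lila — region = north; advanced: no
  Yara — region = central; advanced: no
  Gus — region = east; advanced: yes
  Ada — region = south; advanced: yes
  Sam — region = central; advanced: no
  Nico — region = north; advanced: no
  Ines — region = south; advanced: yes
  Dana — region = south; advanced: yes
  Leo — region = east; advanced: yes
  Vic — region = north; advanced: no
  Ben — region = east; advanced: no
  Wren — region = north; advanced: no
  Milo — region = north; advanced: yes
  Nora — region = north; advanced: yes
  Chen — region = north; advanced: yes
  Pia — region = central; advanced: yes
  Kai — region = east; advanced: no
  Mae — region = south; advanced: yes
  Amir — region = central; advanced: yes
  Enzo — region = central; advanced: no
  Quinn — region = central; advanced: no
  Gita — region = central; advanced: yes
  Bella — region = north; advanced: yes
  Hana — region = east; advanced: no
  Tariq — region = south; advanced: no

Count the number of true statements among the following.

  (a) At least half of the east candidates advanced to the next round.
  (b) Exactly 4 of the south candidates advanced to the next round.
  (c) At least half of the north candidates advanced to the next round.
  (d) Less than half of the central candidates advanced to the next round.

0

(a) east: |A| = 5, |A ∩ B| = 2; needs |A ∩ B| ≥ |A ∖ B| — false.
(b) south: |A| = 6, |A ∩ B| = 5; needs |A ∩ B| = 4 — false.
(c) north: |A| = 9, |A ∩ B| = 4; needs |A ∩ B| ≥ |A ∖ B| — false.
(d) central: |A| = 8, |A ∩ B| = 4; needs |A ∩ B| < |A ∖ B| — false.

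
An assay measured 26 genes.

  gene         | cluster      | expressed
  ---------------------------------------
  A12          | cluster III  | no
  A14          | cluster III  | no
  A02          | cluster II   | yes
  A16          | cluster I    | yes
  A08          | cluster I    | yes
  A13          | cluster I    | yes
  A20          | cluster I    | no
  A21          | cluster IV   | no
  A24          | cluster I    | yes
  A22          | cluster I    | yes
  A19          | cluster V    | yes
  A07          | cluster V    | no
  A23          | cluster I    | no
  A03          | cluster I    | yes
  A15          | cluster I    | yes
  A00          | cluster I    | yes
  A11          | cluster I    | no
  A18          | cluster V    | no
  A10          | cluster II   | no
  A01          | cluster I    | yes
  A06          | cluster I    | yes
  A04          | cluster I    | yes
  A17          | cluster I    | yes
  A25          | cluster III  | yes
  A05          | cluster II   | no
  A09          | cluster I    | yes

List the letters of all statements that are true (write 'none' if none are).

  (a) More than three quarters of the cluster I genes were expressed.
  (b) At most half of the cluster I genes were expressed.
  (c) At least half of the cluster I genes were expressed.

(a), (c)

|A| = 16, |A ∩ B| = 13, |A ∖ B| = 3.
(a) |A ∩ B| / |A| > 3/4: holds.
(b) |A ∩ B| ≤ |A ∖ B|: fails.
(c) |A ∩ B| ≥ |A ∖ B|: holds.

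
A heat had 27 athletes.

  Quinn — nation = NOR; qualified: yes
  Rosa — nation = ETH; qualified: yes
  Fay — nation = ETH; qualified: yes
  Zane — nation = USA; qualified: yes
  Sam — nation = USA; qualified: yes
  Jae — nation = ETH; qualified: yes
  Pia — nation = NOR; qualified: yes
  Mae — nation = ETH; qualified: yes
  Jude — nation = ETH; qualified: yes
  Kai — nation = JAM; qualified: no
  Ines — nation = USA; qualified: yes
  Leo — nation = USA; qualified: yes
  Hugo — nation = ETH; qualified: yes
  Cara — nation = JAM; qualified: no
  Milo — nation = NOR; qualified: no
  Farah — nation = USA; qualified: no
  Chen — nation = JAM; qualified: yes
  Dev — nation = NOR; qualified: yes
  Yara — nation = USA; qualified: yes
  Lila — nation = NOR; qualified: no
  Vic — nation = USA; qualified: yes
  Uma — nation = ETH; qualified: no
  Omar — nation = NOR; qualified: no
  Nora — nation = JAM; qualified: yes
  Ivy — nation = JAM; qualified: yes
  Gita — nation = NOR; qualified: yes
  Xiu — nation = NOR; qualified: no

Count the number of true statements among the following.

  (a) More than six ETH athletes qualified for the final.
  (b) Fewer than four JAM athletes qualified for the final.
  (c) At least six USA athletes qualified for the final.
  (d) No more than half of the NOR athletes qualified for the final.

3

(a) ETH: |A| = 7, |A ∩ B| = 6; needs |A ∩ B| > 6 — false.
(b) JAM: |A| = 5, |A ∩ B| = 3; needs |A ∩ B| < 4 — true.
(c) USA: |A| = 7, |A ∩ B| = 6; needs |A ∩ B| ≥ 6 — true.
(d) NOR: |A| = 8, |A ∩ B| = 4; needs |A ∩ B| ≤ |A ∖ B| — true.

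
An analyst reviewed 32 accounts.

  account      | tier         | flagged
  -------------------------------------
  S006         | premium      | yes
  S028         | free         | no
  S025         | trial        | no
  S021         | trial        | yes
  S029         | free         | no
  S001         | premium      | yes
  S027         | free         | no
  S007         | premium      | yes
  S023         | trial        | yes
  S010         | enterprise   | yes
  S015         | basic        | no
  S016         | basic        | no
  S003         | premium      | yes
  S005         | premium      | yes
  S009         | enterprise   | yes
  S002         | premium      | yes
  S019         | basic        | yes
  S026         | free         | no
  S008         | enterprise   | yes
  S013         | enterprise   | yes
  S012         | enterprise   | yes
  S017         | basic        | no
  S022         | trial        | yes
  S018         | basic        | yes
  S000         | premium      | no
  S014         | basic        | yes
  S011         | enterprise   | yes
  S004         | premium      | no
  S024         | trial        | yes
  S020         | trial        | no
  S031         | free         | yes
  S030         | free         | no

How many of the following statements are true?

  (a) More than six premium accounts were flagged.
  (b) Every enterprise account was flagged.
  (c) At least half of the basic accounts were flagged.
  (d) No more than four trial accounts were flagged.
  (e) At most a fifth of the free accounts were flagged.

4

(a) premium: |A| = 8, |A ∩ B| = 6; needs |A ∩ B| > 6 — false.
(b) enterprise: |A| = 6, |A ∩ B| = 6; needs A ⊆ B, i.e. every element of A is in B (|A ∖ B| = 0) — true.
(c) basic: |A| = 6, |A ∩ B| = 3; needs |A ∩ B| ≥ |A ∖ B| — true.
(d) trial: |A| = 6, |A ∩ B| = 4; needs |A ∩ B| ≤ 4 — true.
(e) free: |A| = 6, |A ∩ B| = 1; needs |A ∩ B| / |A| ≤ 1/5 — true.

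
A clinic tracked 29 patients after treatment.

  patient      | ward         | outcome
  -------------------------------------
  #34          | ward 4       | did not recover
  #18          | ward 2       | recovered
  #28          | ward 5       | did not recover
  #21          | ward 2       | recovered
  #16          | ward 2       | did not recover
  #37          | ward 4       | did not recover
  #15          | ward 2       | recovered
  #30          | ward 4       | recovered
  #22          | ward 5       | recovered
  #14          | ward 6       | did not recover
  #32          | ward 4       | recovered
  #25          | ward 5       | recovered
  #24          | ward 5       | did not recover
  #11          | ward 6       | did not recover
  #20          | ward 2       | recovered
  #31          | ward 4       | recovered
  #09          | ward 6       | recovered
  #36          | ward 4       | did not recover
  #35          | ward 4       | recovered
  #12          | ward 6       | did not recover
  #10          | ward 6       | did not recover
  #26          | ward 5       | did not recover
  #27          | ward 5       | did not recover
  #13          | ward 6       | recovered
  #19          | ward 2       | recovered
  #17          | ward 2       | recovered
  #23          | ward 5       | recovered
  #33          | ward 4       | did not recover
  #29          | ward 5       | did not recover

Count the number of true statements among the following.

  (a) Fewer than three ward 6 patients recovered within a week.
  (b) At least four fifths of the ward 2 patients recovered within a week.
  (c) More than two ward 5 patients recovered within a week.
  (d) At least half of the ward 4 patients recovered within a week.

(a) ward 6: |A| = 6, |A ∩ B| = 2; needs |A ∩ B| < 3 — true.
(b) ward 2: |A| = 7, |A ∩ B| = 6; needs |A ∩ B| / |A| ≥ 4/5 — true.
(c) ward 5: |A| = 8, |A ∩ B| = 3; needs |A ∩ B| > 2 — true.
(d) ward 4: |A| = 8, |A ∩ B| = 4; needs |A ∩ B| ≥ |A ∖ B| — true.

4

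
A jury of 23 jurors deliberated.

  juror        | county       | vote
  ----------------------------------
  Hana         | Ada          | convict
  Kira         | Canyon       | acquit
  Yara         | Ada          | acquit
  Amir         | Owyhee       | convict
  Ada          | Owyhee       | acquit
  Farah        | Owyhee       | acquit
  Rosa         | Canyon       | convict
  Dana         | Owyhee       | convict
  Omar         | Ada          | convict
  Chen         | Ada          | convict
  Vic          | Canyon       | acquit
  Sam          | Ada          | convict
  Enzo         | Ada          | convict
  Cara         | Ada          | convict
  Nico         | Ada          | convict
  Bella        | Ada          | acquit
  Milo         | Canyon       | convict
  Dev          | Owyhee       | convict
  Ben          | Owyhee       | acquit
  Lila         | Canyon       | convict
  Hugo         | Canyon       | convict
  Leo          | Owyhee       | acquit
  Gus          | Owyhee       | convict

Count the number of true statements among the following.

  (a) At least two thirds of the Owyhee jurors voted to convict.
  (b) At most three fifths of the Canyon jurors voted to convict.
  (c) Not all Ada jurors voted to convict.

(a) Owyhee: |A| = 8, |A ∩ B| = 4; needs |A ∩ B| / |A| ≥ 2/3 — false.
(b) Canyon: |A| = 6, |A ∩ B| = 4; needs |A ∩ B| / |A| ≤ 3/5 — false.
(c) Ada: |A| = 9, |A ∩ B| = 7; needs A ⊄ B (|A ∖ B| ≥ 1) — true.

1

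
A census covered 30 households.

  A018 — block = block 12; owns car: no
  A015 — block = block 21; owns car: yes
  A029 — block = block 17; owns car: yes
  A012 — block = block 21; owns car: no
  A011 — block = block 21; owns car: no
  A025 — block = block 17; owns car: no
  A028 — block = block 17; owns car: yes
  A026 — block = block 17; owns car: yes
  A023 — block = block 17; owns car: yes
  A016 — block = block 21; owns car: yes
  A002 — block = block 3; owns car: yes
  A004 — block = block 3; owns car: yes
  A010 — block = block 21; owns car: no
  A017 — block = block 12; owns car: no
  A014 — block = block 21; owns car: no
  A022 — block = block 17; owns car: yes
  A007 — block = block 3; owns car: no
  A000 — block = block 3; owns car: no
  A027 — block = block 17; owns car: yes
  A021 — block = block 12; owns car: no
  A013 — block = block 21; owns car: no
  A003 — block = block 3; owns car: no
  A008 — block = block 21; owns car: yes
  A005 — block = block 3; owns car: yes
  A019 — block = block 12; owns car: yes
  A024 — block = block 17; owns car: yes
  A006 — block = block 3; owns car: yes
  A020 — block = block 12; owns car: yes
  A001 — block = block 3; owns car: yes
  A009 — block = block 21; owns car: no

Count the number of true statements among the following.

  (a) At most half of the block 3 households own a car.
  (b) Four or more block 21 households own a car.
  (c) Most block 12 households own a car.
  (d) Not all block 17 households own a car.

1

(a) block 3: |A| = 8, |A ∩ B| = 5; needs |A ∩ B| ≤ |A ∖ B| — false.
(b) block 21: |A| = 9, |A ∩ B| = 3; needs |A ∩ B| ≥ 4 — false.
(c) block 12: |A| = 5, |A ∩ B| = 2; needs |A ∩ B| > |A ∖ B| — false.
(d) block 17: |A| = 8, |A ∩ B| = 7; needs A ⊄ B (|A ∖ B| ≥ 1) — true.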